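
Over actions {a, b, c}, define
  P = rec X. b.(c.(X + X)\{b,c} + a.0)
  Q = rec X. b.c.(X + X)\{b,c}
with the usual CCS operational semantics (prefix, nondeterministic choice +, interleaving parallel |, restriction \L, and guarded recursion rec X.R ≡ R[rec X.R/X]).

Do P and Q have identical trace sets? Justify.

LTS(P): 4 reachable states
  u0 = rec X. b.(c.(X + X)\{b,c} + a.0) → —b→ u1
  u1 = c.((rec X. b.(c.(X + X)\{b,c} + a.0)) + (rec X. b.(c.(X + X)\{b,c} + a.0)))\{b,c} + a.0 → —a→ u2, —c→ u3
  u2 = 0 → stopped
  u3 = ((rec X. b.(c.(X + X)\{b,c} + a.0)) + (rec X. b.(c.(X + X)\{b,c} + a.0)))\{b,c} → stopped
LTS(Q): 3 reachable states
  v0 = rec X. b.c.(X + X)\{b,c} → —b→ v1
  v1 = c.((rec X. b.c.(X + X)\{b,c}) + (rec X. b.c.(X + X)\{b,c}))\{b,c} → —c→ v2
  v2 = ((rec X. b.c.(X + X)\{b,c}) + (rec X. b.c.(X + X)\{b,c}))\{b,c} → stopped
Run σ = ⟨ba⟩ on P: start {u0}
  after b @ step 1: {u1}
  after a @ step 2: {u2}
  P completes σ.
Run σ = ⟨ba⟩ on Q: start {v0}
  after b @ step 1: {v1}
  after a @ step 2: no successor for Q

NO — witness ⟨ba⟩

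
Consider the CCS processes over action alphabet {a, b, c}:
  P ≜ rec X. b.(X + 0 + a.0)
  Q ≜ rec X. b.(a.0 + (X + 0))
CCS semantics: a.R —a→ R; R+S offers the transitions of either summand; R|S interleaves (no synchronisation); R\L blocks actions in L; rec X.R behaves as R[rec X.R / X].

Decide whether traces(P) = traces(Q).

P's transition system — 3 states:
  s0 = rec X. b.(X + 0 + a.0) has moves —b→ s1
  s1 = (rec X. b.(X + 0 + a.0)) + 0 + a.0 has moves —a→ s2, —b→ s1
  s2 = 0 has moves deadlocked
Q's transition system — 3 states:
  t0 = rec X. b.(a.0 + (X + 0)) has moves —b→ t1
  t1 = a.0 + ((rec X. b.(a.0 + (X + 0))) + 0) has moves —a→ t2, —b→ t1
  t2 = 0 has moves deadlocked
Coarsest stable partition (strong bisimilarity classes):
  B0 = {s0, t0}
  B1 = {s1, t1}
  B2 = {s2, t2}
s0 ∈ B0, t0 ∈ B0 → same block
Bisimilar ⇒ trace-equivalent.

traces(P) = traces(Q)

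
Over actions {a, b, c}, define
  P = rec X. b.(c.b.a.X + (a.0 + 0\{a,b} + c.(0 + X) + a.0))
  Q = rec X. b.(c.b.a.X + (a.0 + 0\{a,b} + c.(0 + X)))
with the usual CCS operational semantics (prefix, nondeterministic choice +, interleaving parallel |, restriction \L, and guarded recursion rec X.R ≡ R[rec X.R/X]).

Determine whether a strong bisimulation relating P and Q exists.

bisimilar

Reachable graph of P (6 states):
  m0 = rec X. b.(c.b.a.X + (a.0 + 0\{a,b} + c.(0 + X) + a.0)) has moves -b-> m1
  m1 = c.b.a.(rec X. b.(c.b.a.X + (a.0 + 0\{a,b} + c.(0 + X) + a.0))) + (a.0 + 0\{a,b} + c.(0 + (rec X. b.(c.b.a.X + (a.0 + 0\{a,b} + c.(0 + X) + a.0)))) + a.0) has moves -a-> m2, -c-> m3, -c-> m4
  m2 = 0 has moves deadlocked
  m3 = 0 + (rec X. b.(c.b.a.X + (a.0 + 0\{a,b} + c.(0 + X) + a.0))) has moves -b-> m1
  m4 = b.a.(rec X. b.(c.b.a.X + (a.0 + 0\{a,b} + c.(0 + X) + a.0))) has moves -b-> m5
  m5 = a.(rec X. b.(c.b.a.X + (a.0 + 0\{a,b} + c.(0 + X) + a.0))) has moves -a-> m0
Reachable graph of Q (6 states):
  n0 = rec X. b.(c.b.a.X + (a.0 + 0\{a,b} + c.(0 + X))) has moves -b-> n1
  n1 = c.b.a.(rec X. b.(c.b.a.X + (a.0 + 0\{a,b} + c.(0 + X)))) + (a.0 + 0\{a,b} + c.(0 + (rec X. b.(c.b.a.X + (a.0 + 0\{a,b} + c.(0 + X)))))) has moves -a-> n2, -c-> n3, -c-> n4
  n2 = 0 has moves deadlocked
  n3 = 0 + (rec X. b.(c.b.a.X + (a.0 + 0\{a,b} + c.(0 + X)))) has moves -b-> n1
  n4 = b.a.(rec X. b.(c.b.a.X + (a.0 + 0\{a,b} + c.(0 + X)))) has moves -b-> n5
  n5 = a.(rec X. b.(c.b.a.X + (a.0 + 0\{a,b} + c.(0 + X)))) has moves -a-> n0
Partition-refinement fixed point:
  B0 = {m0, m3, n0, n3}
  B1 = {m1, n1}
  B2 = {m2, n2}
  B3 = {m4, n4}
  B4 = {m5, n5}
m0 ∈ B0, n0 ∈ B0 → same block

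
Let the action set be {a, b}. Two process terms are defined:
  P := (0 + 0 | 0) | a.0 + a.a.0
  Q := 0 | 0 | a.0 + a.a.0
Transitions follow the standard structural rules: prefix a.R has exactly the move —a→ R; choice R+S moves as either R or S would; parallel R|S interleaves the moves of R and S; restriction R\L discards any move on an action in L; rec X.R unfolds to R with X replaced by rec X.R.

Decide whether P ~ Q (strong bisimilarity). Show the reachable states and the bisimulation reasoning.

P ~ Q

P's transition system — 4 states:
  u0 = (0 + 0 | 0) | a.0 + a.a.0 → ··a··> u1, ··a··> u2
  u1 = (0 + 0 | 0) | 0 → (no moves)
  u2 = a.0 → ··a··> u3
  u3 = 0 → (no moves)
Q's transition system — 4 states:
  v0 = 0 | 0 | a.0 + a.a.0 → ··a··> v1, ··a··> v2
  v1 = 0 | 0 | 0 → (no moves)
  v2 = a.0 → ··a··> v3
  v3 = 0 → (no moves)
Coarsest stable partition (strong bisimilarity classes):
  B0 = {u0, v0}
  B1 = {u1, u3, v1, v3}
  B2 = {u2, v2}
u0 ∈ B0, v0 ∈ B0 → same block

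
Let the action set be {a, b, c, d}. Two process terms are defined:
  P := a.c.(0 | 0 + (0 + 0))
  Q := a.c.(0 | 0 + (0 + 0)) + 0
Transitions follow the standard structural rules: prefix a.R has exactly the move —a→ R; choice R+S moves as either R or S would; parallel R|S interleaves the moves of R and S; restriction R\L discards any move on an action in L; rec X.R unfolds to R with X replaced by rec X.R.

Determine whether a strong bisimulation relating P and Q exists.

Reachable graph of P (3 states):
  u0 = a.c.(0 | 0 + (0 + 0)) | =a=> u1
  u1 = c.(0 | 0 + (0 + 0)) | =c=> u2
  u2 = 0 | 0 + (0 + 0) | stopped
Reachable graph of Q (3 states):
  v0 = a.c.(0 | 0 + (0 + 0)) + 0 | =a=> v1
  v1 = c.(0 | 0 + (0 + 0)) | =c=> v2
  v2 = 0 | 0 + (0 + 0) | stopped
Coarsest stable partition (strong bisimilarity classes):
  B0 = {u0, v0}
  B1 = {u1, v1}
  B2 = {u2, v2}
u0 ∈ B0, v0 ∈ B0 → same block

P ~ Q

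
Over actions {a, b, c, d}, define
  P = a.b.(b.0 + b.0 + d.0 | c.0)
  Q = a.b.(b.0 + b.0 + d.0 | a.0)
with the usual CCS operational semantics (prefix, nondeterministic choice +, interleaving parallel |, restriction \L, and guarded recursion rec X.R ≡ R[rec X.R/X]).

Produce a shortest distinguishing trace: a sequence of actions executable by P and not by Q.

abc

P's transition system — 7 states:
  u0 = a.b.(b.0 + b.0 + d.0 | c.0) → ··a··> u1
  u1 = b.(b.0 + b.0 + d.0 | c.0) → ··b··> u2
  u2 = b.0 + b.0 + d.0 | c.0 → ··b··> u3, ··c··> u4, ··d··> u5
  u3 = 0 → ∅
  u4 = d.0 | 0 → ··d··> u6
  u5 = 0 | c.0 → ··c··> u6
  u6 = 0 | 0 → ∅
Q's transition system — 7 states:
  v0 = a.b.(b.0 + b.0 + d.0 | a.0) → ··a··> v1
  v1 = b.(b.0 + b.0 + d.0 | a.0) → ··b··> v2
  v2 = b.0 + b.0 + d.0 | a.0 → ··a··> v3, ··b··> v4, ··d··> v5
  v3 = d.0 | 0 → ··d··> v6
  v4 = 0 → ∅
  v5 = 0 | a.0 → ··a··> v6
  v6 = 0 | 0 → ∅
Trace ⟨abc⟩ through P, begin at {u0}:
  [1] a ⇒ {u1}
  [2] b ⇒ {u2}
  [3] c ⇒ {u4}
  — P admits the full trace.
Trace ⟨abc⟩ through Q, begin at {v0}:
  [1] a ⇒ {v1}
  [2] b ⇒ {v2}
  [3] c ⇒ no successor for Q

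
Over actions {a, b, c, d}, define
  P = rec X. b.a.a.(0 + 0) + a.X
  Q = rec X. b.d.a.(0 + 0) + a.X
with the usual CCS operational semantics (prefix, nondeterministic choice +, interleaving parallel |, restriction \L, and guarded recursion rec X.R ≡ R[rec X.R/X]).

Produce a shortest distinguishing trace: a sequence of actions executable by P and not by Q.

Reachable graph of P (4 states):
  m0 = rec X. b.a.a.(0 + 0) + a.X has moves -a-> m0, -b-> m1
  m1 = a.a.(0 + 0) has moves -a-> m2
  m2 = a.(0 + 0) has moves -a-> m3
  m3 = 0 + 0 has moves stopped
Reachable graph of Q (4 states):
  n0 = rec X. b.d.a.(0 + 0) + a.X has moves -a-> n0, -b-> n1
  n1 = d.a.(0 + 0) has moves -d-> n2
  n2 = a.(0 + 0) has moves -a-> n3
  n3 = 0 + 0 has moves stopped
Trace ⟨ba⟩ through P, begin at {m0}:
  after b @ step 1: {m1}
  after a @ step 2: {m2}
  ✓ P
Trace ⟨ba⟩ through Q, begin at {n0}:
  after b @ step 1: {n1}
  after a @ step 2: ∅ (Q stuck)

ba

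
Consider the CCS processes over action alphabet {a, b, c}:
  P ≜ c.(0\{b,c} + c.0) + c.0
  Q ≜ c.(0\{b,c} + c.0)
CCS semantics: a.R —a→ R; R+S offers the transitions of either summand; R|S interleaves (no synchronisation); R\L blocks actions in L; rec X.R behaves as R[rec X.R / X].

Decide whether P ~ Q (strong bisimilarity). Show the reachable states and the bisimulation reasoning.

LTS(P): 3 reachable states
  p0 = c.(0\{b,c} + c.0) + c.0 ⊢ =c=> p1, =c=> p2
  p1 = 0 ⊢ ·
  p2 = 0\{b,c} + c.0 ⊢ =c=> p1
LTS(Q): 3 reachable states
  q0 = c.(0\{b,c} + c.0) ⊢ =c=> q1
  q1 = 0\{b,c} + c.0 ⊢ =c=> q2
  q2 = 0 ⊢ ·
Bisimilarity quotient blocks:
  B0 = {p0}
  B1 = {p2, q1}
  B2 = {p1, q2}
  B3 = {q0}
p0 ∈ B0, q0 ∈ B3 → different blocks

P ≁ Q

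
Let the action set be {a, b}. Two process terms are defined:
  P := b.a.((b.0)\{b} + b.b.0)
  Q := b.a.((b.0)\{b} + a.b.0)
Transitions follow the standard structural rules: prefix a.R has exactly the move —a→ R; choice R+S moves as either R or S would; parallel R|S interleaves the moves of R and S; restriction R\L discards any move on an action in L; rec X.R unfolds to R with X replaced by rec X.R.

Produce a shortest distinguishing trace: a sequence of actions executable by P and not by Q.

P's transition system — 5 states:
  p0 = b.a.((b.0)\{b} + b.b.0) has moves --b--▸ p1
  p1 = a.((b.0)\{b} + b.b.0) has moves --a--▸ p2
  p2 = (b.0)\{b} + b.b.0 has moves --b--▸ p3
  p3 = b.0 has moves --b--▸ p4
  p4 = 0 has moves ·
Q's transition system — 5 states:
  q0 = b.a.((b.0)\{b} + a.b.0) has moves --b--▸ q1
  q1 = a.((b.0)\{b} + a.b.0) has moves --a--▸ q2
  q2 = (b.0)\{b} + a.b.0 has moves --a--▸ q3
  q3 = b.0 has moves --b--▸ q4
  q4 = 0 has moves ·
Run σ = ⟨bab⟩ on P: start {p0}
  step 1 (b): {p1}
  step 2 (a): {p2}
  step 3 (b): {p3}
  P completes σ.
Run σ = ⟨bab⟩ on Q: start {q0}
  step 1 (b): {q1}
  step 2 (a): {q2}
  step 3 (b): ∅  — Q cannot continue

bab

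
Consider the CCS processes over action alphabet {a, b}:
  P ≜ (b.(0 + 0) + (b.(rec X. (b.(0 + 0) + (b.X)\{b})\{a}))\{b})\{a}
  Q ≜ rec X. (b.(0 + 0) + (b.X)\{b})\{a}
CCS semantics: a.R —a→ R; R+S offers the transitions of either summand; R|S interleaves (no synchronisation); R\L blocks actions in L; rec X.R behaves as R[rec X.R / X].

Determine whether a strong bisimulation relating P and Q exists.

LTS(P): 2 reachable states
  m0 = (b.(0 + 0) + (b.(rec X. (b.(0 + 0) + (b.X)\{b})\{a}))\{b})\{a} has moves =b=> m1
  m1 = (0 + 0)\{a} has moves ·
LTS(Q): 2 reachable states
  n0 = rec X. (b.(0 + 0) + (b.X)\{b})\{a} has moves =b=> n1
  n1 = (0 + 0)\{a} has moves ·
Partition-refinement fixed point:
  B0 = {m0, n0}
  B1 = {m1, n1}
m0 ∈ B0, n0 ∈ B0 → same block

YES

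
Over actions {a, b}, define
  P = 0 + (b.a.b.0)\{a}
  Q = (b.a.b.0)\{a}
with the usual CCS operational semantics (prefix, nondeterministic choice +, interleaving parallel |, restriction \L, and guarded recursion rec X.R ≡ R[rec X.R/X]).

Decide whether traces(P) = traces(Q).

Reachable graph of P (2 states):
  s0 = 0 + (b.a.b.0)\{a} has moves -b-> s1
  s1 = (a.b.0)\{a} has moves ·
Reachable graph of Q (2 states):
  t0 = (b.a.b.0)\{a} has moves -b-> t1
  t1 = (a.b.0)\{a} has moves ·
Coarsest stable partition (strong bisimilarity classes):
  B0 = {s0, t0}
  B1 = {s1, t1}
s0 ∈ B0, t0 ∈ B0 → same block
Bisimilar ⇒ trace-equivalent.

trace-equivalent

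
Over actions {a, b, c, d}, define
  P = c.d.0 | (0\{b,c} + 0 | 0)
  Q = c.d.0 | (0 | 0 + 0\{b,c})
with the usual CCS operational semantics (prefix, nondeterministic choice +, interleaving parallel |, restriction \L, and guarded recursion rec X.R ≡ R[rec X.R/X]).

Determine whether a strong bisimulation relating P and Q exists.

YES

P's transition system — 3 states:
  m0 = c.d.0 | (0\{b,c} + 0 | 0) has moves --c--▸ m1
  m1 = d.0 | (0\{b,c} + 0 | 0) has moves --d--▸ m2
  m2 = 0 | (0\{b,c} + 0 | 0) has moves ∅
Q's transition system — 3 states:
  n0 = c.d.0 | (0 | 0 + 0\{b,c}) has moves --c--▸ n1
  n1 = d.0 | (0 | 0 + 0\{b,c}) has moves --d--▸ n2
  n2 = 0 | (0 | 0 + 0\{b,c}) has moves ∅
Partition-refinement fixed point:
  B0 = {m0, n0}
  B1 = {m1, n1}
  B2 = {m2, n2}
m0 ∈ B0, n0 ∈ B0 → same block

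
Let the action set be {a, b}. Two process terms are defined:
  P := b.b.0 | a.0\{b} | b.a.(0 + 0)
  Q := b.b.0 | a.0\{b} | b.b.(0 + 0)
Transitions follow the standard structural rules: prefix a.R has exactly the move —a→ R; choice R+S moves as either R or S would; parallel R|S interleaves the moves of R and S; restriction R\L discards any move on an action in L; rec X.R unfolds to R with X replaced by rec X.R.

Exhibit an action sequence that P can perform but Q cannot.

LTS(P): 18 reachable states
  s0 = b.b.0 | a.0\{b} | b.a.(0 + 0) has moves --a--▸ s1, --b--▸ s2, --b--▸ s3
  s1 = b.b.0 | 0\{b} | b.a.(0 + 0) has moves --b--▸ s4, --b--▸ s5
  s2 = b.0 | a.0\{b} | b.a.(0 + 0) has moves --a--▸ s4, --b--▸ s6, --b--▸ s7
  s3 = b.b.0 | a.0\{b} | a.(0 + 0) has moves --a--▸ s5, --a--▸ s8, --b--▸ s7
  s4 = b.0 | 0\{b} | b.a.(0 + 0) has moves --b--▸ s10, --b--▸ s9
  s5 = b.b.0 | 0\{b} | a.(0 + 0) has moves --a--▸ s11, --b--▸ s10
  s6 = 0 | a.0\{b} | b.a.(0 + 0) has moves --a--▸ s9, --b--▸ s12
  s7 = b.0 | a.0\{b} | a.(0 + 0) has moves --a--▸ s10, --a--▸ s13, --b--▸ s12
  s8 = b.b.0 | a.0\{b} | (0 + 0) has moves --a--▸ s11, --b--▸ s13
  s9 = 0 | 0\{b} | b.a.(0 + 0) has moves --b--▸ s14
  s10 = b.0 | 0\{b} | a.(0 + 0) has moves --a--▸ s15, --b--▸ s14
  s11 = b.b.0 | 0\{b} | (0 + 0) has moves --b--▸ s15
  s12 = 0 | a.0\{b} | a.(0 + 0) has moves --a--▸ s14, --a--▸ s16
  s13 = b.0 | a.0\{b} | (0 + 0) has moves --a--▸ s15, --b--▸ s16
  s14 = 0 | 0\{b} | a.(0 + 0) has moves --a--▸ s17
  s15 = b.0 | 0\{b} | (0 + 0) has moves --b--▸ s17
  s16 = 0 | a.0\{b} | (0 + 0) has moves --a--▸ s17
  s17 = 0 | 0\{b} | (0 + 0) has moves deadlocked
LTS(Q): 18 reachable states
  t0 = b.b.0 | a.0\{b} | b.b.(0 + 0) has moves --a--▸ t1, --b--▸ t2, --b--▸ t3
  t1 = b.b.0 | 0\{b} | b.b.(0 + 0) has moves --b--▸ t4, --b--▸ t5
  t2 = b.0 | a.0\{b} | b.b.(0 + 0) has moves --a--▸ t4, --b--▸ t6, --b--▸ t7
  t3 = b.b.0 | a.0\{b} | b.(0 + 0) has moves --a--▸ t5, --b--▸ t7, --b--▸ t8
  t4 = b.0 | 0\{b} | b.b.(0 + 0) has moves --b--▸ t10, --b--▸ t9
  t5 = b.b.0 | 0\{b} | b.(0 + 0) has moves --b--▸ t10, --b--▸ t11
  t6 = 0 | a.0\{b} | b.b.(0 + 0) has moves --a--▸ t9, --b--▸ t12
  t7 = b.0 | a.0\{b} | b.(0 + 0) has moves --a--▸ t10, --b--▸ t12, --b--▸ t13
  t8 = b.b.0 | a.0\{b} | (0 + 0) has moves --a--▸ t11, --b--▸ t13
  t9 = 0 | 0\{b} | b.b.(0 + 0) has moves --b--▸ t14
  t10 = b.0 | 0\{b} | b.(0 + 0) has moves --b--▸ t14, --b--▸ t15
  t11 = b.b.0 | 0\{b} | (0 + 0) has moves --b--▸ t15
  t12 = 0 | a.0\{b} | b.(0 + 0) has moves --a--▸ t14, --b--▸ t16
  t13 = b.0 | a.0\{b} | (0 + 0) has moves --a--▸ t15, --b--▸ t16
  t14 = 0 | 0\{b} | b.(0 + 0) has moves --b--▸ t17
  t15 = b.0 | 0\{b} | (0 + 0) has moves --b--▸ t17
  t16 = 0 | a.0\{b} | (0 + 0) has moves --a--▸ t17
  t17 = 0 | 0\{b} | (0 + 0) has moves deadlocked
Trace ⟨aba⟩ through P, begin at {s0}:
  after a @ step 1: {s1}
  after b @ step 2: {s4, s5}
  after a @ step 3: {s11}
  ✓ P
Trace ⟨aba⟩ through Q, begin at {t0}:
  after a @ step 1: {t1}
  after b @ step 2: {t4, t5}
  after a @ step 3: ∅  — Q cannot continue

aba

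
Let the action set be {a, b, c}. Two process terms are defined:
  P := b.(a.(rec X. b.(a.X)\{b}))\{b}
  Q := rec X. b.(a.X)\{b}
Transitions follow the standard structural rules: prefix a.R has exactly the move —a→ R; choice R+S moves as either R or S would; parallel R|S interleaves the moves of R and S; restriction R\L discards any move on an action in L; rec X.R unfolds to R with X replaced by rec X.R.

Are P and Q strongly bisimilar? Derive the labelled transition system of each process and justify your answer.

P's transition system — 3 states:
  s0 = b.(a.(rec X. b.(a.X)\{b}))\{b} | —b→ s1
  s1 = (a.(rec X. b.(a.X)\{b}))\{b} | —a→ s2
  s2 = (rec X. b.(a.X)\{b})\{b} | stopped
Q's transition system — 3 states:
  t0 = rec X. b.(a.X)\{b} | —b→ t1
  t1 = (a.(rec X. b.(a.X)\{b}))\{b} | —a→ t2
  t2 = (rec X. b.(a.X)\{b})\{b} | stopped
Partition-refinement fixed point:
  B0 = {s0, t0}
  B1 = {s1, t1}
  B2 = {s2, t2}
s0 ∈ B0, t0 ∈ B0 → same block

bisimilar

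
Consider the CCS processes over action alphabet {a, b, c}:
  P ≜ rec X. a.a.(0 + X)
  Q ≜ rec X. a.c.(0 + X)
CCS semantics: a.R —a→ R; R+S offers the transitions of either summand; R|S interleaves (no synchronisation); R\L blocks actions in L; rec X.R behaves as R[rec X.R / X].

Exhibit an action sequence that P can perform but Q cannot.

P's transition system — 3 states:
  u0 = rec X. a.a.(0 + X) → -a-> u1
  u1 = a.(0 + (rec X. a.a.(0 + X))) → -a-> u2
  u2 = 0 + (rec X. a.a.(0 + X)) → -a-> u1
Q's transition system — 3 states:
  v0 = rec X. a.c.(0 + X) → -a-> v1
  v1 = c.(0 + (rec X. a.c.(0 + X))) → -c-> v2
  v2 = 0 + (rec X. a.c.(0 + X)) → -a-> v1
Trace ⟨aa⟩ through P, begin at {u0}:
  step 1 (a): {u1}
  step 2 (a): {u2}
  P completes σ.
Trace ⟨aa⟩ through Q, begin at {v0}:
  step 1 (a): {v1}
  step 2 (a): no successor for Q

aa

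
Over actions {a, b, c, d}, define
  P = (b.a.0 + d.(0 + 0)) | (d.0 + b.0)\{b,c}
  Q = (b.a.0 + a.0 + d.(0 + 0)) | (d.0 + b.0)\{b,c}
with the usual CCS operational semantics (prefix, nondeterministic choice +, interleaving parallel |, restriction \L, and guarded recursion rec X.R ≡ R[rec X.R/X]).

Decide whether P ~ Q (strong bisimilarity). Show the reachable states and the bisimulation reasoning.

not bisimilar

Reachable graph of P (8 states):
  p0 = (b.a.0 + d.(0 + 0)) | (d.0 + b.0)\{b,c} | --b--▸ p1, --d--▸ p2, --d--▸ p3
  p1 = a.0 | (d.0 + b.0)\{b,c} | --a--▸ p4, --d--▸ p5
  p2 = (0 + 0) | (d.0 + b.0)\{b,c} | --d--▸ p6
  p3 = (b.a.0 + d.(0 + 0)) | 0\{b,c} | --b--▸ p5, --d--▸ p6
  p4 = 0 | (d.0 + b.0)\{b,c} | --d--▸ p7
  p5 = a.0 | 0\{b,c} | --a--▸ p7
  p6 = (0 + 0) | 0\{b,c} | stopped
  p7 = 0 | 0\{b,c} | stopped
Reachable graph of Q (8 states):
  q0 = (b.a.0 + a.0 + d.(0 + 0)) | (d.0 + b.0)\{b,c} | --a--▸ q1, --b--▸ q2, --d--▸ q3, --d--▸ q4
  q1 = 0 | (d.0 + b.0)\{b,c} | --d--▸ q5
  q2 = a.0 | (d.0 + b.0)\{b,c} | --a--▸ q1, --d--▸ q6
  q3 = (0 + 0) | (d.0 + b.0)\{b,c} | --d--▸ q7
  q4 = (b.a.0 + a.0 + d.(0 + 0)) | 0\{b,c} | --a--▸ q5, --b--▸ q6, --d--▸ q7
  q5 = 0 | 0\{b,c} | stopped
  q6 = a.0 | 0\{b,c} | --a--▸ q5
  q7 = (0 + 0) | 0\{b,c} | stopped
Coarsest stable partition (strong bisimilarity classes):
  B0 = {p0}
  B1 = {p2, p4, q1, q3}
  B2 = {p6, p7, q5, q7}
  B3 = {p1, q2}
  B4 = {p5, q6}
  B5 = {p3}
  B6 = {q0}
  B7 = {q4}
p0 ∈ B0, q0 ∈ B6 → different blocks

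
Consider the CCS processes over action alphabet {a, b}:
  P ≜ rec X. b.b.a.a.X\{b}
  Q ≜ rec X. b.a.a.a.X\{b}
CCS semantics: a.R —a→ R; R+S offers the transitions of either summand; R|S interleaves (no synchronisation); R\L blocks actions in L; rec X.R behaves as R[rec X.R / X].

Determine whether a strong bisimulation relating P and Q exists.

P's transition system — 5 states:
  s0 = rec X. b.b.a.a.X\{b} → --b--▸ s1
  s1 = b.a.a.(rec X. b.b.a.a.X\{b})\{b} → --b--▸ s2
  s2 = a.a.(rec X. b.b.a.a.X\{b})\{b} → --a--▸ s3
  s3 = a.(rec X. b.b.a.a.X\{b})\{b} → --a--▸ s4
  s4 = (rec X. b.b.a.a.X\{b})\{b} → ∅
Q's transition system — 5 states:
  t0 = rec X. b.a.a.a.X\{b} → --b--▸ t1
  t1 = a.a.a.(rec X. b.a.a.a.X\{b})\{b} → --a--▸ t2
  t2 = a.a.(rec X. b.a.a.a.X\{b})\{b} → --a--▸ t3
  t3 = a.(rec X. b.a.a.a.X\{b})\{b} → --a--▸ t4
  t4 = (rec X. b.a.a.a.X\{b})\{b} → ∅
Bisimilarity quotient blocks:
  B0 = {s0}
  B1 = {s1}
  B2 = {s2, t2}
  B3 = {s3, t3}
  B4 = {s4, t4}
  B5 = {t0}
  B6 = {t1}
s0 ∈ B0, t0 ∈ B5 → different blocks

NO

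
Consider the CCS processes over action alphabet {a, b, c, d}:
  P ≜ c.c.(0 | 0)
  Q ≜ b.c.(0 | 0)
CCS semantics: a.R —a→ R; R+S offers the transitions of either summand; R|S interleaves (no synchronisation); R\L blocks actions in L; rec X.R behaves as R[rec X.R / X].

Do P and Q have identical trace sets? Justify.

LTS(P): 3 reachable states
  s0 = c.c.(0 | 0) has moves ··c··> s1
  s1 = c.(0 | 0) has moves ··c··> s2
  s2 = 0 | 0 has moves ·
LTS(Q): 3 reachable states
  t0 = b.c.(0 | 0) has moves ··b··> t1
  t1 = c.(0 | 0) has moves ··c··> t2
  t2 = 0 | 0 has moves ·
Run σ = ⟨c⟩ on P: start {s0}
  step 1 (c): {s1}
  — P admits the full trace.
Run σ = ⟨c⟩ on Q: start {t0}
  step 1 (c): no successor for Q

trace-distinct — witness ⟨c⟩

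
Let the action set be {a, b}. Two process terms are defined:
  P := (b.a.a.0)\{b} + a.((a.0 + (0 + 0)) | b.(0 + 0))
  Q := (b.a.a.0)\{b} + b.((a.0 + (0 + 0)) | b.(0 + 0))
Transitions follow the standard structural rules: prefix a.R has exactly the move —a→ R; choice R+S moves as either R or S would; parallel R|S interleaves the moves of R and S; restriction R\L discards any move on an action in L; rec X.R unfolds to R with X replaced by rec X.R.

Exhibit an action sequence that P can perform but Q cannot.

Reachable graph of P (5 states):
  u0 = (b.a.a.0)\{b} + a.((a.0 + (0 + 0)) | b.(0 + 0)) has moves —a→ u1
  u1 = (a.0 + (0 + 0)) | b.(0 + 0) has moves —a→ u2, —b→ u3
  u2 = 0 | b.(0 + 0) has moves —b→ u4
  u3 = (a.0 + (0 + 0)) | (0 + 0) has moves —a→ u4
  u4 = 0 | (0 + 0) has moves deadlocked
Reachable graph of Q (5 states):
  v0 = (b.a.a.0)\{b} + b.((a.0 + (0 + 0)) | b.(0 + 0)) has moves —b→ v1
  v1 = (a.0 + (0 + 0)) | b.(0 + 0) has moves —a→ v2, —b→ v3
  v2 = 0 | b.(0 + 0) has moves —b→ v4
  v3 = (a.0 + (0 + 0)) | (0 + 0) has moves —a→ v4
  v4 = 0 | (0 + 0) has moves deadlocked
Executing a from P (initial set {u0}):
  [1] a ⇒ {u1}
  P completes σ.
Executing a from Q (initial set {v0}):
  [1] a ⇒ ∅  — Q cannot continue

a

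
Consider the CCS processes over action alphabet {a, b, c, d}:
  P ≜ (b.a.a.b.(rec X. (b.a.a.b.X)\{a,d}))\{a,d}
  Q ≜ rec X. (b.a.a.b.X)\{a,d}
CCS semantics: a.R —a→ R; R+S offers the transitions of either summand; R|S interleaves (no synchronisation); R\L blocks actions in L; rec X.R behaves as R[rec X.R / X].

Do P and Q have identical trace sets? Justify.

LTS(P): 2 reachable states
  u0 = (b.a.a.b.(rec X. (b.a.a.b.X)\{a,d}))\{a,d} ⊢ —b→ u1
  u1 = (a.a.b.(rec X. (b.a.a.b.X)\{a,d}))\{a,d} ⊢ ·
LTS(Q): 2 reachable states
  v0 = rec X. (b.a.a.b.X)\{a,d} ⊢ —b→ v1
  v1 = (a.a.b.(rec X. (b.a.a.b.X)\{a,d}))\{a,d} ⊢ ·
Bisimilarity quotient blocks:
  B0 = {u0, v0}
  B1 = {u1, v1}
u0 ∈ B0, v0 ∈ B0 → same block
Bisimilar ⇒ trace-equivalent.

traces(P) = traces(Q)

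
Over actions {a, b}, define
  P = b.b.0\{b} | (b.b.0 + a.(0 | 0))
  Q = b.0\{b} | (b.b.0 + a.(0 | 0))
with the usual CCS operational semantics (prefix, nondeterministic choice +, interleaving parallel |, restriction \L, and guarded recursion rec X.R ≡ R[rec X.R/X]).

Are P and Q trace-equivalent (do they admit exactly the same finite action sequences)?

NO — witness ⟨abb⟩

Reachable graph of P (12 states):
  m0 = b.b.0\{b} | (b.b.0 + a.(0 | 0)) :: --a--▸ m1, --b--▸ m2, --b--▸ m3
  m1 = b.b.0\{b} | (0 | 0) :: --b--▸ m4
  m2 = b.0\{b} | (b.b.0 + a.(0 | 0)) :: --a--▸ m4, --b--▸ m5, --b--▸ m6
  m3 = b.b.0\{b} | b.0 :: --b--▸ m6, --b--▸ m7
  m4 = b.0\{b} | (0 | 0) :: --b--▸ m8
  m5 = 0\{b} | (b.b.0 + a.(0 | 0)) :: --a--▸ m8, --b--▸ m9
  m6 = b.0\{b} | b.0 :: --b--▸ m10, --b--▸ m9
  m7 = b.b.0\{b} | 0 :: --b--▸ m10
  m8 = 0\{b} | (0 | 0) :: ·
  m9 = 0\{b} | b.0 :: --b--▸ m11
  m10 = b.0\{b} | 0 :: --b--▸ m11
  m11 = 0\{b} | 0 :: ·
Reachable graph of Q (8 states):
  n0 = b.0\{b} | (b.b.0 + a.(0 | 0)) :: --a--▸ n1, --b--▸ n2, --b--▸ n3
  n1 = b.0\{b} | (0 | 0) :: --b--▸ n4
  n2 = 0\{b} | (b.b.0 + a.(0 | 0)) :: --a--▸ n4, --b--▸ n5
  n3 = b.0\{b} | b.0 :: --b--▸ n5, --b--▸ n6
  n4 = 0\{b} | (0 | 0) :: ·
  n5 = 0\{b} | b.0 :: --b--▸ n7
  n6 = b.0\{b} | 0 :: --b--▸ n7
  n7 = 0\{b} | 0 :: ·
Run σ = ⟨abb⟩ on P: start {m0}
  after a @ step 1: {m1}
  after b @ step 2: {m4}
  after b @ step 3: {m8}
  P completes σ.
Run σ = ⟨abb⟩ on Q: start {n0}
  after a @ step 1: {n1}
  after b @ step 2: {n4}
  after b @ step 3: ∅  — Q cannot continue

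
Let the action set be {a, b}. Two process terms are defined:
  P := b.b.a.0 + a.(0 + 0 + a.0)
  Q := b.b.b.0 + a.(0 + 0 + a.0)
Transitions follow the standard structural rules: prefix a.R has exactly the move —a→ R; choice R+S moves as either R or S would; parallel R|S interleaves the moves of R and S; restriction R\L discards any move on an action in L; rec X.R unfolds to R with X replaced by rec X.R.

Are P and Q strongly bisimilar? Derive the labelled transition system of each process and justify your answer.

P ≁ Q

LTS(P): 5 reachable states
  p0 = b.b.a.0 + a.(0 + 0 + a.0) ⊢ --a--▸ p1, --b--▸ p2
  p1 = 0 + 0 + a.0 ⊢ --a--▸ p3
  p2 = b.a.0 ⊢ --b--▸ p4
  p3 = 0 ⊢ deadlocked
  p4 = a.0 ⊢ --a--▸ p3
LTS(Q): 5 reachable states
  q0 = b.b.b.0 + a.(0 + 0 + a.0) ⊢ --a--▸ q1, --b--▸ q2
  q1 = 0 + 0 + a.0 ⊢ --a--▸ q3
  q2 = b.b.0 ⊢ --b--▸ q4
  q3 = 0 ⊢ deadlocked
  q4 = b.0 ⊢ --b--▸ q3
Coarsest stable partition (strong bisimilarity classes):
  B0 = {p0}
  B1 = {p2}
  B2 = {p1, p4, q1}
  B3 = {p3, q3}
  B4 = {q0}
  B5 = {q2}
  B6 = {q4}
p0 ∈ B0, q0 ∈ B4 → different blocks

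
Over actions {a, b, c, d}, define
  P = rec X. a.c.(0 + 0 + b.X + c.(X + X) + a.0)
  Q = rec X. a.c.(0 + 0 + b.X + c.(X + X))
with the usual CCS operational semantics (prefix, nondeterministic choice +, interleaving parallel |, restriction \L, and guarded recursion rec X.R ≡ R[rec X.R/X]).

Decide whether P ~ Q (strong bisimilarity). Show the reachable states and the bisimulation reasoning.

P ≁ Q

LTS(P): 5 reachable states
  p0 = rec X. a.c.(0 + 0 + b.X + c.(X + X) + a.0) :: ··a··> p1
  p1 = c.(0 + 0 + b.(rec X. a.c.(0 + 0 + b.X + c.(X + X) + a.0)) + c.((rec X. a.c.(0 + 0 + b.X + c.(X + X) + a.0)) + (rec X. a.c.(0 + 0 + b.X + c.(X + X) + a.0))) + a.0) :: ··c··> p2
  p2 = 0 + 0 + b.(rec X. a.c.(0 + 0 + b.X + c.(X + X) + a.0)) + c.((rec X. a.c.(0 + 0 + b.X + c.(X + X) + a.0)) + (rec X. a.c.(0 + 0 + b.X + c.(X + X) + a.0))) + a.0 :: ··a··> p3, ··b··> p0, ··c··> p4
  p3 = 0 :: ·
  p4 = (rec X. a.c.(0 + 0 + b.X + c.(X + X) + a.0)) + (rec X. a.c.(0 + 0 + b.X + c.(X + X) + a.0)) :: ··a··> p1
LTS(Q): 4 reachable states
  q0 = rec X. a.c.(0 + 0 + b.X + c.(X + X)) :: ··a··> q1
  q1 = c.(0 + 0 + b.(rec X. a.c.(0 + 0 + b.X + c.(X + X))) + c.((rec X. a.c.(0 + 0 + b.X + c.(X + X))) + (rec X. a.c.(0 + 0 + b.X + c.(X + X))))) :: ··c··> q2
  q2 = 0 + 0 + b.(rec X. a.c.(0 + 0 + b.X + c.(X + X))) + c.((rec X. a.c.(0 + 0 + b.X + c.(X + X))) + (rec X. a.c.(0 + 0 + b.X + c.(X + X)))) :: ··b··> q0, ··c··> q3
  q3 = (rec X. a.c.(0 + 0 + b.X + c.(X + X))) + (rec X. a.c.(0 + 0 + b.X + c.(X + X))) :: ··a··> q1
Coarsest stable partition (strong bisimilarity classes):
  B0 = {p0, p4}
  B1 = {p1}
  B2 = {p2}
  B3 = {p3}
  B4 = {q0, q3}
  B5 = {q1}
  B6 = {q2}
p0 ∈ B0, q0 ∈ B4 → different blocks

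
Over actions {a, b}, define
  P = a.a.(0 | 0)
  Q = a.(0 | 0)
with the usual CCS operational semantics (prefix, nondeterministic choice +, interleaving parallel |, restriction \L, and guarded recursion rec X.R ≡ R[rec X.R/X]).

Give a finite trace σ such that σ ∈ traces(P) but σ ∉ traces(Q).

aa

P's transition system — 3 states:
  s0 = a.a.(0 | 0) ⊢ --a--▸ s1
  s1 = a.(0 | 0) ⊢ --a--▸ s2
  s2 = 0 | 0 ⊢ (no moves)
Q's transition system — 2 states:
  t0 = a.(0 | 0) ⊢ --a--▸ t1
  t1 = 0 | 0 ⊢ (no moves)
Trace ⟨aa⟩ through P, begin at {s0}:
  after a @ step 1: {s1}
  after a @ step 2: {s2}
  P completes σ.
Trace ⟨aa⟩ through Q, begin at {t0}:
  after a @ step 1: {t1}
  after a @ step 2: no successor for Q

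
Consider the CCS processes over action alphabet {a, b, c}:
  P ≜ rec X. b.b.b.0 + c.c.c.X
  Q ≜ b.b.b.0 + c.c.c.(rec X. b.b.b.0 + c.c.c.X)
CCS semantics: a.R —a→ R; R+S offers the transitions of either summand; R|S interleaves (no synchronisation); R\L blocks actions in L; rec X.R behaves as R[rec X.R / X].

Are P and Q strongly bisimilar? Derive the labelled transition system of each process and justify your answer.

bisimilar

P's transition system — 6 states:
  p0 = rec X. b.b.b.0 + c.c.c.X :: -b-> p1, -c-> p2
  p1 = b.b.0 :: -b-> p3
  p2 = c.c.(rec X. b.b.b.0 + c.c.c.X) :: -c-> p4
  p3 = b.0 :: -b-> p5
  p4 = c.(rec X. b.b.b.0 + c.c.c.X) :: -c-> p0
  p5 = 0 :: (no moves)
Q's transition system — 7 states:
  q0 = b.b.b.0 + c.c.c.(rec X. b.b.b.0 + c.c.c.X) :: -b-> q1, -c-> q2
  q1 = b.b.0 :: -b-> q3
  q2 = c.c.(rec X. b.b.b.0 + c.c.c.X) :: -c-> q4
  q3 = b.0 :: -b-> q5
  q4 = c.(rec X. b.b.b.0 + c.c.c.X) :: -c-> q6
  q5 = 0 :: (no moves)
  q6 = rec X. b.b.b.0 + c.c.c.X :: -b-> q1, -c-> q2
Coarsest stable partition (strong bisimilarity classes):
  B0 = {p0, q0, q6}
  B1 = {p1, q1}
  B2 = {p3, q3}
  B3 = {p5, q5}
  B4 = {p2, q2}
  B5 = {p4, q4}
p0 ∈ B0, q0 ∈ B0 → same block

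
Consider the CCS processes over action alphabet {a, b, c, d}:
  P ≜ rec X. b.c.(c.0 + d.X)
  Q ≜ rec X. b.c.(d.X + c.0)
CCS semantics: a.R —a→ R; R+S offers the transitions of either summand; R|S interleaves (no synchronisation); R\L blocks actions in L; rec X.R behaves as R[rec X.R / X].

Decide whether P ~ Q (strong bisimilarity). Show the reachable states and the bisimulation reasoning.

LTS(P): 4 reachable states
  p0 = rec X. b.c.(c.0 + d.X) → --b--▸ p1
  p1 = c.(c.0 + d.(rec X. b.c.(c.0 + d.X))) → --c--▸ p2
  p2 = c.0 + d.(rec X. b.c.(c.0 + d.X)) → --c--▸ p3, --d--▸ p0
  p3 = 0 → ·
LTS(Q): 4 reachable states
  q0 = rec X. b.c.(d.X + c.0) → --b--▸ q1
  q1 = c.(d.(rec X. b.c.(d.X + c.0)) + c.0) → --c--▸ q2
  q2 = d.(rec X. b.c.(d.X + c.0)) + c.0 → --c--▸ q3, --d--▸ q0
  q3 = 0 → ·
Bisimilarity quotient blocks:
  B0 = {p0, q0}
  B1 = {p1, q1}
  B2 = {p2, q2}
  B3 = {p3, q3}
p0 ∈ B0, q0 ∈ B0 → same block

P ~ Q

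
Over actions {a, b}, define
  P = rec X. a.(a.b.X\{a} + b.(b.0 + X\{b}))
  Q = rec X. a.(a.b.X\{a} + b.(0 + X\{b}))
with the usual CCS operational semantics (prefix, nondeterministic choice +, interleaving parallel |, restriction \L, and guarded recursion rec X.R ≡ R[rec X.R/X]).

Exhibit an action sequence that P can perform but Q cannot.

Reachable graph of P (8 states):
  u0 = rec X. a.(a.b.X\{a} + b.(b.0 + X\{b})) → --a--▸ u1
  u1 = a.b.(rec X. a.(a.b.X\{a} + b.(b.0 + X\{b})))\{a} + b.(b.0 + (rec X. a.(a.b.X\{a} + b.(b.0 + X\{b})))\{b}) → --a--▸ u2, --b--▸ u3
  u2 = b.(rec X. a.(a.b.X\{a} + b.(b.0 + X\{b})))\{a} → --b--▸ u4
  u3 = b.0 + (rec X. a.(a.b.X\{a} + b.(b.0 + X\{b})))\{b} → --a--▸ u5, --b--▸ u6
  u4 = (rec X. a.(a.b.X\{a} + b.(b.0 + X\{b})))\{a} → ∅
  u5 = (a.b.(rec X. a.(a.b.X\{a} + b.(b.0 + X\{b})))\{a} + b.(b.0 + (rec X. a.(a.b.X\{a} + b.(b.0 + X\{b})))\{b}))\{b} → --a--▸ u7
  u6 = 0 → ∅
  u7 = (b.(rec X. a.(a.b.X\{a} + b.(b.0 + X\{b})))\{a})\{b} → ∅
Reachable graph of Q (7 states):
  v0 = rec X. a.(a.b.X\{a} + b.(0 + X\{b})) → --a--▸ v1
  v1 = a.b.(rec X. a.(a.b.X\{a} + b.(0 + X\{b})))\{a} + b.(0 + (rec X. a.(a.b.X\{a} + b.(0 + X\{b})))\{b}) → --a--▸ v2, --b--▸ v3
  v2 = b.(rec X. a.(a.b.X\{a} + b.(0 + X\{b})))\{a} → --b--▸ v4
  v3 = 0 + (rec X. a.(a.b.X\{a} + b.(0 + X\{b})))\{b} → --a--▸ v5
  v4 = (rec X. a.(a.b.X\{a} + b.(0 + X\{b})))\{a} → ∅
  v5 = (a.b.(rec X. a.(a.b.X\{a} + b.(0 + X\{b})))\{a} + b.(0 + (rec X. a.(a.b.X\{a} + b.(0 + X\{b})))\{b}))\{b} → --a--▸ v6
  v6 = (b.(rec X. a.(a.b.X\{a} + b.(0 + X\{b})))\{a})\{b} → ∅
Run σ = ⟨abb⟩ on P: start {u0}
  step 1 (a): {u1}
  step 2 (b): {u3}
  step 3 (b): {u6}
  — P admits the full trace.
Run σ = ⟨abb⟩ on Q: start {v0}
  step 1 (a): {v1}
  step 2 (b): {v3}
  step 3 (b): no successor for Q

abb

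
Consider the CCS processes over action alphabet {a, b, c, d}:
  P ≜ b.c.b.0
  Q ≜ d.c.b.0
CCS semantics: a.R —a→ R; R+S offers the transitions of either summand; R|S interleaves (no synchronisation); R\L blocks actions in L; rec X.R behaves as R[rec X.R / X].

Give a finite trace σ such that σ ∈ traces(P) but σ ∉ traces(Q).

b

P's transition system — 4 states:
  m0 = b.c.b.0 has moves -b-> m1
  m1 = c.b.0 has moves -c-> m2
  m2 = b.0 has moves -b-> m3
  m3 = 0 has moves stopped
Q's transition system — 4 states:
  n0 = d.c.b.0 has moves -d-> n1
  n1 = c.b.0 has moves -c-> n2
  n2 = b.0 has moves -b-> n3
  n3 = 0 has moves stopped
Executing b from P (initial set {m0}):
  after b @ step 1: {m1}
  — P admits the full trace.
Executing b from Q (initial set {n0}):
  after b @ step 1: ∅ (Q stuck)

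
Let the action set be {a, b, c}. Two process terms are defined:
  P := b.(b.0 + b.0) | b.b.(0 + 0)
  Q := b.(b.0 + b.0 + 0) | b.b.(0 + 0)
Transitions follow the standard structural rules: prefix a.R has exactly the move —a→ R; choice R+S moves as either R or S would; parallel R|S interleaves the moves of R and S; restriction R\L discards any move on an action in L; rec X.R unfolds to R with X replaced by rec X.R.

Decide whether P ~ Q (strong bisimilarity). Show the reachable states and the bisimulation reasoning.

P ~ Q

P's transition system — 9 states:
  p0 = b.(b.0 + b.0) | b.b.(0 + 0) → --b--▸ p1, --b--▸ p2
  p1 = (b.0 + b.0) | b.b.(0 + 0) → --b--▸ p3, --b--▸ p4
  p2 = b.(b.0 + b.0) | b.(0 + 0) → --b--▸ p3, --b--▸ p5
  p3 = (b.0 + b.0) | b.(0 + 0) → --b--▸ p6, --b--▸ p7
  p4 = 0 | b.b.(0 + 0) → --b--▸ p7
  p5 = b.(b.0 + b.0) | (0 + 0) → --b--▸ p6
  p6 = (b.0 + b.0) | (0 + 0) → --b--▸ p8
  p7 = 0 | b.(0 + 0) → --b--▸ p8
  p8 = 0 | (0 + 0) → (no moves)
Q's transition system — 9 states:
  q0 = b.(b.0 + b.0 + 0) | b.b.(0 + 0) → --b--▸ q1, --b--▸ q2
  q1 = (b.0 + b.0 + 0) | b.b.(0 + 0) → --b--▸ q3, --b--▸ q4
  q2 = b.(b.0 + b.0 + 0) | b.(0 + 0) → --b--▸ q3, --b--▸ q5
  q3 = (b.0 + b.0 + 0) | b.(0 + 0) → --b--▸ q6, --b--▸ q7
  q4 = 0 | b.b.(0 + 0) → --b--▸ q7
  q5 = b.(b.0 + b.0 + 0) | (0 + 0) → --b--▸ q6
  q6 = (b.0 + b.0 + 0) | (0 + 0) → --b--▸ q8
  q7 = 0 | b.(0 + 0) → --b--▸ q8
  q8 = 0 | (0 + 0) → (no moves)
Coarsest stable partition (strong bisimilarity classes):
  B0 = {p0, q0}
  B1 = {p1, p2, q1, q2}
  B2 = {p3, p4, p5, q3, q4, q5}
  B3 = {p6, p7, q6, q7}
  B4 = {p8, q8}
p0 ∈ B0, q0 ∈ B0 → same block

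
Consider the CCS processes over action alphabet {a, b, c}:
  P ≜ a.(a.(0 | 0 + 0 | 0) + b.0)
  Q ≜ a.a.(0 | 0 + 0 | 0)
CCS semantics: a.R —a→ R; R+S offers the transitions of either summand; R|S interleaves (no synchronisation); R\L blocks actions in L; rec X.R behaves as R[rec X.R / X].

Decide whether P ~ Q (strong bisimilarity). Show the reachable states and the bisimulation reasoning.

NO

LTS(P): 4 reachable states
  u0 = a.(a.(0 | 0 + 0 | 0) + b.0) has moves —a→ u1
  u1 = a.(0 | 0 + 0 | 0) + b.0 has moves —a→ u2, —b→ u3
  u2 = 0 | 0 + 0 | 0 has moves ∅
  u3 = 0 has moves ∅
LTS(Q): 3 reachable states
  v0 = a.a.(0 | 0 + 0 | 0) has moves —a→ v1
  v1 = a.(0 | 0 + 0 | 0) has moves —a→ v2
  v2 = 0 | 0 + 0 | 0 has moves ∅
Coarsest stable partition (strong bisimilarity classes):
  B0 = {u0}
  B1 = {u1}
  B2 = {u2, u3, v2}
  B3 = {v0}
  B4 = {v1}
u0 ∈ B0, v0 ∈ B3 → different blocks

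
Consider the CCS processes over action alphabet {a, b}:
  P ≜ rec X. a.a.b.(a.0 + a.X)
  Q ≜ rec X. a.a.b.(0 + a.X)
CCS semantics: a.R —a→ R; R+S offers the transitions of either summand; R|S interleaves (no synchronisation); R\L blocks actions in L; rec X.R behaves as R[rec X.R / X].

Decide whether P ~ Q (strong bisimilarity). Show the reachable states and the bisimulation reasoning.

P's transition system — 5 states:
  p0 = rec X. a.a.b.(a.0 + a.X) :: —a→ p1
  p1 = a.b.(a.0 + a.(rec X. a.a.b.(a.0 + a.X))) :: —a→ p2
  p2 = b.(a.0 + a.(rec X. a.a.b.(a.0 + a.X))) :: —b→ p3
  p3 = a.0 + a.(rec X. a.a.b.(a.0 + a.X)) :: —a→ p0, —a→ p4
  p4 = 0 :: deadlocked
Q's transition system — 4 states:
  q0 = rec X. a.a.b.(0 + a.X) :: —a→ q1
  q1 = a.b.(0 + a.(rec X. a.a.b.(0 + a.X))) :: —a→ q2
  q2 = b.(0 + a.(rec X. a.a.b.(0 + a.X))) :: —b→ q3
  q3 = 0 + a.(rec X. a.a.b.(0 + a.X)) :: —a→ q0
Bisimilarity quotient blocks:
  B0 = {p0}
  B1 = {p1}
  B2 = {p2}
  B3 = {p3}
  B4 = {p4}
  B5 = {q0}
  B6 = {q1}
  B7 = {q2}
  B8 = {q3}
p0 ∈ B0, q0 ∈ B5 → different blocks

P ≁ Q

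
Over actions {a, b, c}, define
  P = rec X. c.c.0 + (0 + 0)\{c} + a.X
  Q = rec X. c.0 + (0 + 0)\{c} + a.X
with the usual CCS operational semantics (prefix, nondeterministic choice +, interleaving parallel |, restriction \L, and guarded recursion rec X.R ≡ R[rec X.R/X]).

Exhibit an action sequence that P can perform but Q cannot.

cc

LTS(P): 3 reachable states
  s0 = rec X. c.c.0 + (0 + 0)\{c} + a.X | —a→ s0, —c→ s1
  s1 = c.0 | —c→ s2
  s2 = 0 | ·
LTS(Q): 2 reachable states
  t0 = rec X. c.0 + (0 + 0)\{c} + a.X | —a→ t0, —c→ t1
  t1 = 0 | ·
Executing cc from P (initial set {s0}):
  after c @ step 1: {s1}
  after c @ step 2: {s2}
  — P admits the full trace.
Executing cc from Q (initial set {t0}):
  after c @ step 1: {t1}
  after c @ step 2: ∅ (Q stuck)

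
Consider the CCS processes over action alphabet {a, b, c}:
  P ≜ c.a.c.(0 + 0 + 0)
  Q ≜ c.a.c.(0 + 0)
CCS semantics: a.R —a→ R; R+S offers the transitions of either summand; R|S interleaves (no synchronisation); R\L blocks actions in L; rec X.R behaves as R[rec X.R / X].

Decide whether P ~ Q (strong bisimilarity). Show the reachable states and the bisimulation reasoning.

LTS(P): 4 reachable states
  u0 = c.a.c.(0 + 0 + 0) ⊢ --c--▸ u1
  u1 = a.c.(0 + 0 + 0) ⊢ --a--▸ u2
  u2 = c.(0 + 0 + 0) ⊢ --c--▸ u3
  u3 = 0 + 0 + 0 ⊢ stopped
LTS(Q): 4 reachable states
  v0 = c.a.c.(0 + 0) ⊢ --c--▸ v1
  v1 = a.c.(0 + 0) ⊢ --a--▸ v2
  v2 = c.(0 + 0) ⊢ --c--▸ v3
  v3 = 0 + 0 ⊢ stopped
Partition-refinement fixed point:
  B0 = {u0, v0}
  B1 = {u1, v1}
  B2 = {u2, v2}
  B3 = {u3, v3}
u0 ∈ B0, v0 ∈ B0 → same block

bisimilar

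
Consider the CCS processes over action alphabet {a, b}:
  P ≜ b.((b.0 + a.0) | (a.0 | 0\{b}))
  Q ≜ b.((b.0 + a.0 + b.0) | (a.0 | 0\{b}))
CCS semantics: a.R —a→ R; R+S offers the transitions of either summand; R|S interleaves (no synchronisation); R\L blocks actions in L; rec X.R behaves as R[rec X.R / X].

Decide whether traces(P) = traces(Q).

traces(P) = traces(Q)

LTS(P): 5 reachable states
  m0 = b.((b.0 + a.0) | (a.0 | 0\{b})) :: =b=> m1
  m1 = (b.0 + a.0) | (a.0 | 0\{b}) :: =a=> m2, =a=> m3, =b=> m3
  m2 = (b.0 + a.0) | (0 | 0\{b}) :: =a=> m4, =b=> m4
  m3 = 0 | (a.0 | 0\{b}) :: =a=> m4
  m4 = 0 | (0 | 0\{b}) :: ∅
LTS(Q): 5 reachable states
  n0 = b.((b.0 + a.0 + b.0) | (a.0 | 0\{b})) :: =b=> n1
  n1 = (b.0 + a.0 + b.0) | (a.0 | 0\{b}) :: =a=> n2, =a=> n3, =b=> n3
  n2 = (b.0 + a.0 + b.0) | (0 | 0\{b}) :: =a=> n4, =b=> n4
  n3 = 0 | (a.0 | 0\{b}) :: =a=> n4
  n4 = 0 | (0 | 0\{b}) :: ∅
Coarsest stable partition (strong bisimilarity classes):
  B0 = {m0, n0}
  B1 = {m1, n1}
  B2 = {m3, n3}
  B3 = {m4, n4}
  B4 = {m2, n2}
m0 ∈ B0, n0 ∈ B0 → same block
Bisimilar ⇒ trace-equivalent.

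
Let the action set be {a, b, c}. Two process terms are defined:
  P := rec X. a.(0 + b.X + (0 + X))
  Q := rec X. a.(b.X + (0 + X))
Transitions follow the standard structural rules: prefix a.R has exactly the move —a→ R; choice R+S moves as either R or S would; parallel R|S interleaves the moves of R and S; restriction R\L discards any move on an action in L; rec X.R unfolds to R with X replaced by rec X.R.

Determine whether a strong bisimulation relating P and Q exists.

YES

Reachable graph of P (2 states):
  p0 = rec X. a.(0 + b.X + (0 + X)) → -a-> p1
  p1 = 0 + b.(rec X. a.(0 + b.X + (0 + X))) + (0 + (rec X. a.(0 + b.X + (0 + X)))) → -a-> p1, -b-> p0
Reachable graph of Q (2 states):
  q0 = rec X. a.(b.X + (0 + X)) → -a-> q1
  q1 = b.(rec X. a.(b.X + (0 + X))) + (0 + (rec X. a.(b.X + (0 + X)))) → -a-> q1, -b-> q0
Bisimilarity quotient blocks:
  B0 = {p0, q0}
  B1 = {p1, q1}
p0 ∈ B0, q0 ∈ B0 → same block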